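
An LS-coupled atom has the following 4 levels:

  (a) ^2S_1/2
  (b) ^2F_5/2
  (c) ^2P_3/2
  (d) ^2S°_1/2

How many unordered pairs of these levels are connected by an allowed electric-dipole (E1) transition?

1

(a)–(b): forbidden (parity, ΔL, ΔJ).
(a)–(c): forbidden (parity).
(a)–(d): forbidden (ΔL).
(b)–(c): forbidden (parity, ΔL).
(b)–(d): forbidden (ΔL, ΔJ).
(c)–(d): allowed.
Allowed pairs: 1 of 6.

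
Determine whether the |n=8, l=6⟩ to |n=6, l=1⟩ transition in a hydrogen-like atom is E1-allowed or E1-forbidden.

Δl = 1 − 6 = -5; the E1 rule Δl = ±1 is fails.
The transition is electric-dipole forbidden.

forbidden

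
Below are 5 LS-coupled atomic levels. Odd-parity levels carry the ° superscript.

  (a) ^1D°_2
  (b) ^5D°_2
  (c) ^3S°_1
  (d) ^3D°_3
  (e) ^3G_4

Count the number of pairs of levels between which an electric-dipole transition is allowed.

0

(a)–(b): forbidden (parity, ΔS).
(a)–(c): forbidden (parity, ΔS, ΔL).
(a)–(d): forbidden (parity, ΔS).
(a)–(e): forbidden (ΔS, ΔL, ΔJ).
(b)–(c): forbidden (parity, ΔS, ΔL).
(b)–(d): forbidden (parity, ΔS).
(b)–(e): forbidden (ΔS, ΔL, ΔJ).
(c)–(d): forbidden (parity, ΔL, ΔJ).
(c)–(e): forbidden (ΔL, ΔJ).
(d)–(e): forbidden (ΔL).
Allowed pairs: 0 of 10.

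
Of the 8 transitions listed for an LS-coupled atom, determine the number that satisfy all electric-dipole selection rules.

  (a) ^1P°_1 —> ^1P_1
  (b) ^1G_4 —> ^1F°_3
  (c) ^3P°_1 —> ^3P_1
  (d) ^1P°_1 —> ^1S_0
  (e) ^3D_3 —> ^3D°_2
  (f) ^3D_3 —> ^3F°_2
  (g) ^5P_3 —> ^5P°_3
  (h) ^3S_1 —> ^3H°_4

7

(a) allowed
(b) allowed
(c) allowed
(d) allowed
(e) allowed
(f) allowed
(g) allowed
(h) forbidden (ΔL, ΔJ fail)
Total allowed: 7 of 8.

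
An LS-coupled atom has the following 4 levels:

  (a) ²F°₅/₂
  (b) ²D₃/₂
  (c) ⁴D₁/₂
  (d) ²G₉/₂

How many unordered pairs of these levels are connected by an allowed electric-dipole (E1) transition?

(a)–(b): allowed.
(a)–(c): forbidden (ΔS, ΔJ).
(a)–(d): forbidden (ΔJ).
(b)–(c): forbidden (parity, ΔS).
(b)–(d): forbidden (parity, ΔL, ΔJ).
(c)–(d): forbidden (parity, ΔS, ΔL, ΔJ).
Allowed pairs: 1 of 6.

1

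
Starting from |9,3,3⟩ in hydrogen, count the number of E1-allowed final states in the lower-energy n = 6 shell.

E1 requires Δl = ±1, so l_f ∈ {2, 4}; with 0 ≤ l_f ≤ n_f−1 = 5, the allowed l_f values are {2, 4}.
For l_f = 2: m_f ∈ {m_i−1, m_i, m_i+1} ∩ [−2, 2] = {2} → 1 state.
For l_f = 4: m_f ∈ {m_i−1, m_i, m_i+1} ∩ [−4, 4] = {2, 3, 4} → 3 states.
Total: 4.

4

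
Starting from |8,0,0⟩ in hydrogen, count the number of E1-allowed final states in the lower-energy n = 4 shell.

3

E1 requires Δl = ±1, so l_f ∈ {-1, 1}; with 0 ≤ l_f ≤ n_f−1 = 3, the allowed l_f values are {1}.
For l_f = 1: m_f ∈ {m_i−1, m_i, m_i+1} ∩ [−1, 1] = {-1, 0, 1} → 3 states.
Total: 3.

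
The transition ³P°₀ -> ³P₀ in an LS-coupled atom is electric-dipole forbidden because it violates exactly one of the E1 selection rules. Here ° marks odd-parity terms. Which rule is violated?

Initial level: S=1, L=1, J=0, parity odd. Final level: S=1, L=1, J=0, parity even.
Parity must change: odd → even — ✓.
ΔS = 0: S: 1 → 1 — ✓.
ΔL = 0, ±1 (not L=0↔0): L: 1 → 1, ΔL = +0 — ✓.
ΔJ = 0, ±1 (not J=0↔0): J: 0 → 0, ΔJ = +0 — ✗.

the J=0 ↔ J=0 exclusion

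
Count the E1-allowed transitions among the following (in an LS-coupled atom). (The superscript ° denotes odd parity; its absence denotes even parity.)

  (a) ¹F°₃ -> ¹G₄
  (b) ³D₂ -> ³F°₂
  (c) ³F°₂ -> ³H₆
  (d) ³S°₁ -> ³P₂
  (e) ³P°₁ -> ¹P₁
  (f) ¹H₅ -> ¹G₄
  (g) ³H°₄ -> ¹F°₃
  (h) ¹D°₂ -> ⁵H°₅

3

(a) allowed
(b) allowed
(c) forbidden (ΔL, ΔJ fail)
(d) allowed
(e) forbidden (ΔS fails)
(f) forbidden (parity fails)
(g) forbidden (parity, ΔS, ΔL fail)
(h) forbidden (parity, ΔS, ΔL, ΔJ fail)
Total allowed: 3 of 8.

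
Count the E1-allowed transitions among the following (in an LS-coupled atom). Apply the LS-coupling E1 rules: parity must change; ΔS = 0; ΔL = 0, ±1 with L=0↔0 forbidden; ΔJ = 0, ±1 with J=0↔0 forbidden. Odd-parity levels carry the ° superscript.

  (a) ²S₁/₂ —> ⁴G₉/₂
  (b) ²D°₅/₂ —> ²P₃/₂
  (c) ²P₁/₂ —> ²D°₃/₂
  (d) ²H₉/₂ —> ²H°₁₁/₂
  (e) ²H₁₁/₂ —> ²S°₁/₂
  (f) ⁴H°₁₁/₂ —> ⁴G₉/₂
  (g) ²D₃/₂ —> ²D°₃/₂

(a) forbidden (parity, ΔS, ΔL, ΔJ fail)
(b) allowed
(c) allowed
(d) allowed
(e) forbidden (ΔL, ΔJ fail)
(f) allowed
(g) allowed
Total allowed: 5 of 7.

5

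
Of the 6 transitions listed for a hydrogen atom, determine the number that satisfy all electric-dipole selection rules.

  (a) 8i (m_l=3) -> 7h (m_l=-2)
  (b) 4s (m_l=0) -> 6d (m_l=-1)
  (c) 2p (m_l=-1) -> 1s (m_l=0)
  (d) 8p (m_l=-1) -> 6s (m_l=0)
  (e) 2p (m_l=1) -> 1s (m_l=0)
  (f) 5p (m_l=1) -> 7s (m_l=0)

4

(a) forbidden — Δm_l = -5 (E1 requires Δm_l = 0, ±1)
(b) forbidden — Δl = +2 (E1 requires Δl = ±1)
(c) allowed
(d) allowed
(e) allowed
(f) allowed
Total allowed: 4 of 6.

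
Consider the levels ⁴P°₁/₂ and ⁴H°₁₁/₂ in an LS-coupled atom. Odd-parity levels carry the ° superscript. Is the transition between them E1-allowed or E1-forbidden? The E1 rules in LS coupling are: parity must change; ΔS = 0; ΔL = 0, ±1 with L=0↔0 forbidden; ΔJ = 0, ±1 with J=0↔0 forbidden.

Parity must change: odd → odd — fails.
ΔL = 0, ±1 (not L=0↔0): L: 1 → 5, ΔL = +4 — fails.
ΔS = 0: S: 3/2 → 3/2 — passes.
ΔJ = 0, ±1 (not J=0↔0): J: 1/2 → 11/2, ΔJ = +5 — fails.
Rule(s) violated: parity, ΔL, ΔJ.

forbidden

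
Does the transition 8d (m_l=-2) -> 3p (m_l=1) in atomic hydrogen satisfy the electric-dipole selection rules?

l: 2 → 1 (Δl = -1). Δl = ±1 ✓.
Δm_l = 1 − (-2) = +3. E1 requires Δm_l = 0, ±1: ✗.
The transition is electric-dipole forbidden.

forbidden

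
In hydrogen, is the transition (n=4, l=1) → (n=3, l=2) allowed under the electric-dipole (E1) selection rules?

l: 1 → 2 (Δl = +1). Δl = ±1 ok.
All E1 selection rules are satisfied.

allowed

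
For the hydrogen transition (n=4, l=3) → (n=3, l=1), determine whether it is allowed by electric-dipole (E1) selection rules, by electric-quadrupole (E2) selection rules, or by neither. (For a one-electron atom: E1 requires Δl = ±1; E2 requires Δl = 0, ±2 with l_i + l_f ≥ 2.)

E2

Δl = 1 − 3 = -2; l_i + l_f = 4.
E1 (Δl = ±1): not satisfied.
E2 (Δl = 0,±2, l_i+l_f ≥ 2): satisfied.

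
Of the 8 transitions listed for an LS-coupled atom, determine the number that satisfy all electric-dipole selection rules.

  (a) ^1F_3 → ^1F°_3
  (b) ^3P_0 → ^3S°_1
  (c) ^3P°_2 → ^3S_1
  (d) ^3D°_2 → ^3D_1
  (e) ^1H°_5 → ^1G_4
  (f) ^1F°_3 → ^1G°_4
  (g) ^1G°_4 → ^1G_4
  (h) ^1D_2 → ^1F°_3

7

(a) allowed
(b) allowed
(c) allowed
(d) allowed
(e) allowed
(f) forbidden (parity fails)
(g) allowed
(h) allowed
Total allowed: 7 of 8.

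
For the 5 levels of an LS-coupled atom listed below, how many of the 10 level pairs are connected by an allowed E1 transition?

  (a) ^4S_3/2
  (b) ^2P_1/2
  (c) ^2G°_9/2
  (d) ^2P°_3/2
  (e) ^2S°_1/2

(a)–(b): forbidden (parity, ΔS).
(a)–(c): forbidden (ΔS, ΔL, ΔJ).
(a)–(d): forbidden (ΔS).
(a)–(e): forbidden (ΔS, ΔL).
(b)–(c): forbidden (ΔL, ΔJ).
(b)–(d): allowed.
(b)–(e): allowed.
(c)–(d): forbidden (parity, ΔL, ΔJ).
(c)–(e): forbidden (parity, ΔL, ΔJ).
(d)–(e): forbidden (parity).
Allowed pairs: 2 of 10.

2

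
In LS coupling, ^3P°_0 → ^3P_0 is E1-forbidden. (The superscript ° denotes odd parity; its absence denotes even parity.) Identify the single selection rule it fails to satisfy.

Initial level: S=1, L=1, J=0, parity odd. Final level: S=1, L=1, J=0, parity even.
Parity must change: odd → even — ok.
ΔS = 0: S: 1 → 1 — ok.
ΔL = 0, ±1 (not L=0↔0): L: 1 → 1, ΔL = +0 — ok.
ΔJ = 0, ±1 (not J=0↔0): J: 0 → 0, ΔJ = +0 — fails.

the J=0 ↔ J=0 exclusion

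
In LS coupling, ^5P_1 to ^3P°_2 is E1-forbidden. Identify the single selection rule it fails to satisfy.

Reading off the term symbols: S 2→1, L 1→1, J 1→2, parity even→odd.
Parity must change: even → odd — satisfied.
ΔS = 0: S: 2 → 1 — violated.
ΔL = 0, ±1 (not L=0↔0): L: 1 → 1, ΔL = +0 — satisfied.
ΔJ = 0, ±1 (not J=0↔0): J: 1 → 2, ΔJ = +1 — satisfied.

the ΔS = 0 rule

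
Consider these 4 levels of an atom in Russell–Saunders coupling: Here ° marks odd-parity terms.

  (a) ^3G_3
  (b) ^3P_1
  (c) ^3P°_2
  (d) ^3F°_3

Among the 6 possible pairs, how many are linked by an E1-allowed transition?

2

(a)–(b): forbidden (parity, ΔL, ΔJ).
(a)–(c): forbidden (ΔL).
(a)–(d): allowed.
(b)–(c): allowed.
(b)–(d): forbidden (ΔL, ΔJ).
(c)–(d): forbidden (parity, ΔL).
Allowed pairs: 2 of 6.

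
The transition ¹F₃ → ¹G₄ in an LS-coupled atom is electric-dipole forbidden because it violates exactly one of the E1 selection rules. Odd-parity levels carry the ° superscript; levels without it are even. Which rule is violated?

parity

Reading off the term symbols: S 0→0, L 3→4, J 3→4, parity even→even.
Parity must change: even → even — fails.
ΔS = 0: S: 0 → 0 — passes.
ΔL = 0, ±1 (not L=0↔0): L: 3 → 4, ΔL = +1 — passes.
ΔJ = 0, ±1 (not J=0↔0): J: 3 → 4, ΔJ = +1 — passes.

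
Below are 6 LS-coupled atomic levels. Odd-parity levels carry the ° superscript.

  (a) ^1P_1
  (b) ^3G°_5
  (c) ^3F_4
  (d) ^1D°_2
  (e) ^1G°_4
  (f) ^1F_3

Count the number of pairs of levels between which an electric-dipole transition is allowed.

(a)–(b): forbidden (ΔS, ΔL, ΔJ).
(a)–(c): forbidden (parity, ΔS, ΔL, ΔJ).
(a)–(d): allowed.
(a)–(e): forbidden (ΔL, ΔJ).
(a)–(f): forbidden (parity, ΔL, ΔJ).
(b)–(c): allowed.
(b)–(d): forbidden (parity, ΔS, ΔL, ΔJ).
(b)–(e): forbidden (parity, ΔS).
(b)–(f): forbidden (ΔS, ΔJ).
(c)–(d): forbidden (ΔS, ΔJ).
(c)–(e): forbidden (ΔS).
(c)–(f): forbidden (parity, ΔS).
(d)–(e): forbidden (parity, ΔL, ΔJ).
(d)–(f): allowed.
(e)–(f): allowed.
Allowed pairs: 4 of 15.

4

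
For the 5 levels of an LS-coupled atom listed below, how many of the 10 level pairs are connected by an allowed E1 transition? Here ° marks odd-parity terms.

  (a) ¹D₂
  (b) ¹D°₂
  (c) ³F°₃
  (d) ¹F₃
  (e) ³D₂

3

(a)–(b): allowed.
(a)–(c): forbidden (ΔS).
(a)–(d): forbidden (parity).
(a)–(e): forbidden (parity, ΔS).
(b)–(c): forbidden (parity, ΔS).
(b)–(d): allowed.
(b)–(e): forbidden (ΔS).
(c)–(d): forbidden (ΔS).
(c)–(e): allowed.
(d)–(e): forbidden (parity, ΔS).
Allowed pairs: 3 of 10.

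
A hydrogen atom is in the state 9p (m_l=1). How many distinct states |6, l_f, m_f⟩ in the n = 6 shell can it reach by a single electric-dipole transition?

4

E1 requires Δl = ±1, so l_f ∈ {0, 2}; with 0 ≤ l_f ≤ n_f−1 = 5, the allowed l_f values are {0, 2}.
For l_f = 0: m_f ∈ {m_i−1, m_i, m_i+1} ∩ [−0, 0] = {0} → 1 state.
For l_f = 2: m_f ∈ {m_i−1, m_i, m_i+1} ∩ [−2, 2] = {0, 1, 2} → 3 states.
Total: 4.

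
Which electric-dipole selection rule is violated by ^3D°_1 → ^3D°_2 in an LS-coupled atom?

ΔJ = 0, ±1 (not J=0↔0): J: 1 → 2, ΔJ = +1 — ok.
ΔS = 0: S: 1 → 1 — ok.
ΔL = 0, ±1 (not L=0↔0): L: 2 → 2, ΔL = +0 — ok.
Parity must change: odd → odd — fails.

parity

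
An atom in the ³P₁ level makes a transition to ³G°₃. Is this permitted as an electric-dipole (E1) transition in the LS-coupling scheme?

forbidden

Initial level: S=1, L=1, J=1, parity even. Final level: S=1, L=4, J=3, parity odd.
Parity must change: even → odd — ✓.
ΔS = 0: S: 1 → 1 — ✓.
ΔL = 0, ±1 (not L=0↔0): L: 1 → 4, ΔL = +3 — ✗.
ΔJ = 0, ±1 (not J=0↔0): J: 1 → 3, ΔJ = +2 — ✗.
Rule(s) violated: ΔL, ΔJ.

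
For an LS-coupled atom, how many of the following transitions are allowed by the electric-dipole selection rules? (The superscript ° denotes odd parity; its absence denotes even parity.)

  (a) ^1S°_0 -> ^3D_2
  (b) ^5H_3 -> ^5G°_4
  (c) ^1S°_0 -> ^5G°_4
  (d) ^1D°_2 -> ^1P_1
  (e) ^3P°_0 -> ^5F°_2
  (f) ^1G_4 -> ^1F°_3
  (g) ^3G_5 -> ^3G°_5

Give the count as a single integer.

(a) forbidden (ΔS, ΔL, ΔJ fail)
(b) allowed
(c) forbidden (parity, ΔS, ΔL, ΔJ fail)
(d) allowed
(e) forbidden (parity, ΔS, ΔL, ΔJ fail)
(f) allowed
(g) allowed
Total allowed: 4 of 7.

4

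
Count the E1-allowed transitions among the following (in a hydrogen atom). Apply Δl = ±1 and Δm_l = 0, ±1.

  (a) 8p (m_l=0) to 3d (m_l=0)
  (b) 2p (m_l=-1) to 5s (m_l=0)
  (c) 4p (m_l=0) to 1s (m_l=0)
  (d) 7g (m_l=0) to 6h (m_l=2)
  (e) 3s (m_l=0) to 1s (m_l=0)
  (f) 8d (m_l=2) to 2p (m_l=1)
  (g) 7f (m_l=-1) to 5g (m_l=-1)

5

(a) allowed
(b) allowed
(c) allowed
(d) forbidden — Δm_l = +2 (E1 requires Δm_l = 0, ±1)
(e) forbidden — Δl = +0 (E1 requires Δl = ±1)
(f) allowed
(g) allowed
Total allowed: 5 of 7.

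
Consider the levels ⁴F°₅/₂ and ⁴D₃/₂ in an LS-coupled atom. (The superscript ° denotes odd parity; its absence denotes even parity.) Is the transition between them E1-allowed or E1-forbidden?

Reading off the term symbols: S 3/2→3/2, L 3→2, J 5/2→3/2, parity odd→even.
ΔJ = 0, ±1 (not J=0↔0): J: 5/2 → 3/2, ΔJ = -1 — ✓.
ΔS = 0: S: 3/2 → 3/2 — ✓.
ΔL = 0, ±1 (not L=0↔0): L: 3 → 2, ΔL = -1 — ✓.
Parity must change: odd → even — ✓.
All four E1 rules are satisfied.

allowed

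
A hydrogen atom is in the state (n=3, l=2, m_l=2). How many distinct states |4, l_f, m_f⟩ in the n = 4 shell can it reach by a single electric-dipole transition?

4

E1 requires Δl = ±1, so l_f ∈ {1, 3}; with 0 ≤ l_f ≤ n_f−1 = 3, the allowed l_f values are {1, 3}.
For l_f = 1: m_f ∈ {m_i−1, m_i, m_i+1} ∩ [−1, 1] = {1} → 1 state.
For l_f = 3: m_f ∈ {m_i−1, m_i, m_i+1} ∩ [−3, 3] = {1, 2, 3} → 3 states.
Total: 4.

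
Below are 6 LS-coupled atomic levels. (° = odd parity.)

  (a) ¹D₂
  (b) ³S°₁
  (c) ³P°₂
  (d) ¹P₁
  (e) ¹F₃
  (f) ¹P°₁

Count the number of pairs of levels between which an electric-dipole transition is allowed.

(a)–(b): forbidden (ΔS, ΔL).
(a)–(c): forbidden (ΔS).
(a)–(d): forbidden (parity).
(a)–(e): forbidden (parity).
(a)–(f): allowed.
(b)–(c): forbidden (parity).
(b)–(d): forbidden (ΔS).
(b)–(e): forbidden (ΔS, ΔL, ΔJ).
(b)–(f): forbidden (parity, ΔS).
(c)–(d): forbidden (ΔS).
(c)–(e): forbidden (ΔS, ΔL).
(c)–(f): forbidden (parity, ΔS).
(d)–(e): forbidden (parity, ΔL, ΔJ).
(d)–(f): allowed.
(e)–(f): forbidden (ΔL, ΔJ).
Allowed pairs: 2 of 15.

2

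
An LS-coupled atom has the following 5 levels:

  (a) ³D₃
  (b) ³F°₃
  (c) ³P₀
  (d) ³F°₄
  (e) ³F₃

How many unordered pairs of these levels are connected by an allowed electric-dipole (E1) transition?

(a)–(b): allowed.
(a)–(c): forbidden (parity, ΔJ).
(a)–(d): allowed.
(a)–(e): forbidden (parity).
(b)–(c): forbidden (ΔL, ΔJ).
(b)–(d): forbidden (parity).
(b)–(e): allowed.
(c)–(d): forbidden (ΔL, ΔJ).
(c)–(e): forbidden (parity, ΔL, ΔJ).
(d)–(e): allowed.
Allowed pairs: 4 of 10.

4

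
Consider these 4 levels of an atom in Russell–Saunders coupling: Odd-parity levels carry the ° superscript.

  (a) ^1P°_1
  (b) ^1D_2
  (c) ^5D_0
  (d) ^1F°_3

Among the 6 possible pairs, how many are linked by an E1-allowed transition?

2

(a)–(b): allowed.
(a)–(c): forbidden (ΔS).
(a)–(d): forbidden (parity, ΔL, ΔJ).
(b)–(c): forbidden (parity, ΔS, ΔJ).
(b)–(d): allowed.
(c)–(d): forbidden (ΔS, ΔJ).
Allowed pairs: 2 of 6.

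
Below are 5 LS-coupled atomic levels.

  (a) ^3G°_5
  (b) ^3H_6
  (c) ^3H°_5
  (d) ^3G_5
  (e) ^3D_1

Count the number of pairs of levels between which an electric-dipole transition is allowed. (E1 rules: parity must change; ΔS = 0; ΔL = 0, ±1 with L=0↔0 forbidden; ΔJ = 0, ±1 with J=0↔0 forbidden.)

4

(a)–(b): allowed.
(a)–(c): forbidden (parity).
(a)–(d): allowed.
(a)–(e): forbidden (ΔL, ΔJ).
(b)–(c): allowed.
(b)–(d): forbidden (parity).
(b)–(e): forbidden (parity, ΔL, ΔJ).
(c)–(d): allowed.
(c)–(e): forbidden (ΔL, ΔJ).
(d)–(e): forbidden (parity, ΔL, ΔJ).
Allowed pairs: 4 of 10.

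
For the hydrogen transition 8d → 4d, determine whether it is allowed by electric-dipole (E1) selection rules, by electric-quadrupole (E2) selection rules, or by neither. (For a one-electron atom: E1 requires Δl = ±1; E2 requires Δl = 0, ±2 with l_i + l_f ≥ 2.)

Δl = 2 − 2 = +0; l_i + l_f = 4.
E1 (Δl = ±1): not satisfied.
E2 (Δl = 0,±2, l_i+l_f ≥ 2): satisfied.

E2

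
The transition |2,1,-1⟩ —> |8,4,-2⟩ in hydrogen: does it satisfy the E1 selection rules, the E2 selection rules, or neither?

Δl = 4 − 1 = +3; l_i + l_f = 5.
Δm_l = -1.
E1 (Δl = ±1, |Δm_l| ≤ 1): not satisfied.
E2 (Δl = 0,±2, l_i+l_f ≥ 2, |Δm_l| ≤ 2): not satisfied.

neither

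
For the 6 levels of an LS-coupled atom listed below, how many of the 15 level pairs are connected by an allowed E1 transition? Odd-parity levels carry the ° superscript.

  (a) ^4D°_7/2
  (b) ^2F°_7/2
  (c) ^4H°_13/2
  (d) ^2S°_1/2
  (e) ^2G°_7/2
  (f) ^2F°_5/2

(a)–(b): forbidden (parity, ΔS).
(a)–(c): forbidden (parity, ΔL, ΔJ).
(a)–(d): forbidden (parity, ΔS, ΔL, ΔJ).
(a)–(e): forbidden (parity, ΔS, ΔL).
(a)–(f): forbidden (parity, ΔS).
(b)–(c): forbidden (parity, ΔS, ΔL, ΔJ).
(b)–(d): forbidden (parity, ΔL, ΔJ).
(b)–(e): forbidden (parity).
(b)–(f): forbidden (parity).
(c)–(d): forbidden (parity, ΔS, ΔL, ΔJ).
(c)–(e): forbidden (parity, ΔS, ΔJ).
(c)–(f): forbidden (parity, ΔS, ΔL, ΔJ).
(d)–(e): forbidden (parity, ΔL, ΔJ).
(d)–(f): forbidden (parity, ΔL, ΔJ).
(e)–(f): forbidden (parity).
Allowed pairs: 0 of 15.

0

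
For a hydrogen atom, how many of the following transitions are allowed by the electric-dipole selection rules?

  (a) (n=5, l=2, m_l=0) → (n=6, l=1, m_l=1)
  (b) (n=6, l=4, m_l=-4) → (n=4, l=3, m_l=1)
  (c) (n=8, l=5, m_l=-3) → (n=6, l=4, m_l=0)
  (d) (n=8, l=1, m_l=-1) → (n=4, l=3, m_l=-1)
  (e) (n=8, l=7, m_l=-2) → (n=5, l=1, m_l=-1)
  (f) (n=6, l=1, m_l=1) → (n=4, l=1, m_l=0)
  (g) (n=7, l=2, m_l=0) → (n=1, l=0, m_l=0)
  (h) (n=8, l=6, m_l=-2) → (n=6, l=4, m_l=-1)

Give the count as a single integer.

1

(a) allowed
(b) forbidden — Δm_l = +5 (E1 requires Δm_l = 0, ±1)
(c) forbidden — Δm_l = +3 (E1 requires Δm_l = 0, ±1)
(d) forbidden — Δl = +2 (E1 requires Δl = ±1)
(e) forbidden — Δl = -6 (E1 requires Δl = ±1)
(f) forbidden — Δl = +0 (E1 requires Δl = ±1)
(g) forbidden — Δl = -2 (E1 requires Δl = ±1)
(h) forbidden — Δl = -2 (E1 requires Δl = ±1)
Total allowed: 1 of 8.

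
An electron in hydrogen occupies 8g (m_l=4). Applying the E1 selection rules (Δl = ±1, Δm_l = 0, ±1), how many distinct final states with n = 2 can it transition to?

0

E1 requires l_f ∈ {3, 5}, but neither lies in [0, 1], so no final state is reachable.
Total: 0.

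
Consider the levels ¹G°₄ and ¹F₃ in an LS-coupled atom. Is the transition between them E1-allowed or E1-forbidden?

allowed

Reading off the term symbols: S 0→0, L 4→3, J 4→3, parity odd→even.
Parity must change: odd → even — ok.
ΔJ = 0, ±1 (not J=0↔0): J: 4 → 3, ΔJ = -1 — ok.
ΔL = 0, ±1 (not L=0↔0): L: 4 → 3, ΔL = -1 — ok.
ΔS = 0: S: 0 → 0 — ok.
All four E1 rules are satisfied.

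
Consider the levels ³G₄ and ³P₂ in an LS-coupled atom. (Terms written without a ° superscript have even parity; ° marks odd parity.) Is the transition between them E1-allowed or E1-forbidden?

Reading off the term symbols: S 1→1, L 4→1, J 4→2, parity even→even.
Parity must change: even → even — fails.
ΔS = 0: S: 1 → 1 — passes.
ΔL = 0, ±1 (not L=0↔0): L: 4 → 1, ΔL = -3 — fails.
ΔJ = 0, ±1 (not J=0↔0): J: 4 → 2, ΔJ = -2 — fails.
Rule(s) violated: parity, ΔL, ΔJ.

forbidden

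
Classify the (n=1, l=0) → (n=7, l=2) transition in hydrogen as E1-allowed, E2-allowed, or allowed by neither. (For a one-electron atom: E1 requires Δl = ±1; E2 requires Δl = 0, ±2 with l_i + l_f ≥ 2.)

Δl = 2 − 0 = +2; l_i + l_f = 2.
E1 (Δl = ±1): not satisfied.
E2 (Δl = 0,±2, l_i+l_f ≥ 2): satisfied.

E2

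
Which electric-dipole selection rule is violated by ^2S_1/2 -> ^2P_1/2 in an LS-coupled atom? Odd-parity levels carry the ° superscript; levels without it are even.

parity

Parity must change: even → even — fails.
ΔS = 0: S: 1/2 → 1/2 — ok.
ΔL = 0, ±1 (not L=0↔0): L: 0 → 1, ΔL = +1 — ok.
ΔJ = 0, ±1 (not J=0↔0): J: 1/2 → 1/2, ΔJ = +0 — ok.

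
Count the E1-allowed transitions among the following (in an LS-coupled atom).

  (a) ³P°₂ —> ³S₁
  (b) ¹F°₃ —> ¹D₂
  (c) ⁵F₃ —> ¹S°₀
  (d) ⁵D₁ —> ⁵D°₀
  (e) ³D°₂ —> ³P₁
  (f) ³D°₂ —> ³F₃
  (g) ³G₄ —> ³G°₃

(a) allowed
(b) allowed
(c) forbidden (ΔS, ΔL, ΔJ fail)
(d) allowed
(e) allowed
(f) allowed
(g) allowed
Total allowed: 6 of 7.

6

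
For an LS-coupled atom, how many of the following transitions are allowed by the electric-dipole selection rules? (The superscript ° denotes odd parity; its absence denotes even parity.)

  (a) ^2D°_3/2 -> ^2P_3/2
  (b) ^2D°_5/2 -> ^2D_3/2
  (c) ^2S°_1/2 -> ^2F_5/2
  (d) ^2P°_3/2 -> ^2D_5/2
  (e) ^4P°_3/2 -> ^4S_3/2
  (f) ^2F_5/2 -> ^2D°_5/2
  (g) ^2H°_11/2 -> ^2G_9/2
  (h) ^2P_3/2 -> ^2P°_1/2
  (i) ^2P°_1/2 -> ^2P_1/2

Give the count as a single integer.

8

(a) allowed
(b) allowed
(c) forbidden (ΔL, ΔJ fail)
(d) allowed
(e) allowed
(f) allowed
(g) allowed
(h) allowed
(i) allowed
Total allowed: 8 of 9.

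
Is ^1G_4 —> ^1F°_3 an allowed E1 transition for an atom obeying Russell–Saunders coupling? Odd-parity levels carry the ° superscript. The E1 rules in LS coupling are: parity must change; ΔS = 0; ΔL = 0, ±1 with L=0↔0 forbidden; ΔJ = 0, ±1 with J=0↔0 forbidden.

allowed

Initial level: S=0, L=4, J=4, parity even. Final level: S=0, L=3, J=3, parity odd.
Parity must change: even → odd — satisfied.
ΔS = 0: S: 0 → 0 — satisfied.
ΔL = 0, ±1 (not L=0↔0): L: 4 → 3, ΔL = -1 — satisfied.
ΔJ = 0, ±1 (not J=0↔0): J: 4 → 3, ΔJ = -1 — satisfied.
All four E1 rules are satisfied.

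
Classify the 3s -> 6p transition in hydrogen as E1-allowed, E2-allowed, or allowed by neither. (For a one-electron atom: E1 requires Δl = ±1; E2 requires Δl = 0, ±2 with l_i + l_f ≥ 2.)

E1

Δl = 1 − 0 = +1; l_i + l_f = 1.
E1 (Δl = ±1): satisfied.
E2 (Δl = 0,±2, l_i+l_f ≥ 2): not satisfied.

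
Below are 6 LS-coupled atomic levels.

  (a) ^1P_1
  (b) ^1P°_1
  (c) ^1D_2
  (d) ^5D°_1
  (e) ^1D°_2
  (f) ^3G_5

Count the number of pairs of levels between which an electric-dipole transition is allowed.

(a)–(b): allowed.
(a)–(c): forbidden (parity).
(a)–(d): forbidden (ΔS).
(a)–(e): allowed.
(a)–(f): forbidden (parity, ΔS, ΔL, ΔJ).
(b)–(c): allowed.
(b)–(d): forbidden (parity, ΔS).
(b)–(e): forbidden (parity).
(b)–(f): forbidden (ΔS, ΔL, ΔJ).
(c)–(d): forbidden (ΔS).
(c)–(e): allowed.
(c)–(f): forbidden (parity, ΔS, ΔL, ΔJ).
(d)–(e): forbidden (parity, ΔS).
(d)–(f): forbidden (ΔS, ΔL, ΔJ).
(e)–(f): forbidden (ΔS, ΔL, ΔJ).
Allowed pairs: 4 of 15.

4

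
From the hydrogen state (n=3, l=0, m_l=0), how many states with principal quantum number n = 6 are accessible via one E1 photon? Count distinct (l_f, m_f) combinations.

E1 requires Δl = ±1, so l_f ∈ {-1, 1}; with 0 ≤ l_f ≤ n_f−1 = 5, the allowed l_f values are {1}.
For l_f = 1: m_f ∈ {m_i−1, m_i, m_i+1} ∩ [−1, 1] = {-1, 0, 1} → 3 states.
Total: 3.

3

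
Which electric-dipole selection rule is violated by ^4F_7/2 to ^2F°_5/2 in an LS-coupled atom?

the ΔS = 0 rule

Parity must change: even → odd — passes.
ΔS = 0: S: 3/2 → 1/2 — fails.
ΔL = 0, ±1 (not L=0↔0): L: 3 → 3, ΔL = +0 — passes.
ΔJ = 0, ±1 (not J=0↔0): J: 7/2 → 5/2, ΔJ = -1 — passes.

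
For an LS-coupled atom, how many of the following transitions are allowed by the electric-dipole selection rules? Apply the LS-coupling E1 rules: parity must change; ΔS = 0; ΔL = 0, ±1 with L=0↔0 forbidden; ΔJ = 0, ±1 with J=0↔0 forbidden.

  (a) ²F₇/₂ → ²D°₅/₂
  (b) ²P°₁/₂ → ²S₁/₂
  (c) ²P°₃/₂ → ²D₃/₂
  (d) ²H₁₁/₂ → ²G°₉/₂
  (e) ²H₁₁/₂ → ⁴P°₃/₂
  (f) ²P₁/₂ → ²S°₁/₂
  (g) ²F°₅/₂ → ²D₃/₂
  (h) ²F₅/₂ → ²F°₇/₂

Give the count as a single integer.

(a) allowed
(b) allowed
(c) allowed
(d) allowed
(e) forbidden (ΔS, ΔL, ΔJ fail)
(f) allowed
(g) allowed
(h) allowed
Total allowed: 7 of 8.

7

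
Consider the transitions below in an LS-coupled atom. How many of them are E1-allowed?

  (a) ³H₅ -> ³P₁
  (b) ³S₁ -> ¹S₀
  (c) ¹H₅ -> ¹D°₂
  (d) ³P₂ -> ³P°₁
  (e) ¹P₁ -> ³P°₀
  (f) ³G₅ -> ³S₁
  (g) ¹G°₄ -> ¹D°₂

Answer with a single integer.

(a) forbidden (parity, ΔL, ΔJ fail)
(b) forbidden (parity, ΔS, ΔL fail)
(c) forbidden (ΔL, ΔJ fail)
(d) allowed
(e) forbidden (ΔS fails)
(f) forbidden (parity, ΔL, ΔJ fail)
(g) forbidden (parity, ΔL, ΔJ fail)
Total allowed: 1 of 7.

1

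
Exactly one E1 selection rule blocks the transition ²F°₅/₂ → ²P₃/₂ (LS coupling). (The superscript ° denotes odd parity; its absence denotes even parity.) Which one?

the ΔL = 0, ±1 rule

Parity must change: odd → even — satisfied.
ΔS = 0: S: 1/2 → 1/2 — satisfied.
ΔL = 0, ±1 (not L=0↔0): L: 3 → 1, ΔL = -2 — violated.
ΔJ = 0, ±1 (not J=0↔0): J: 5/2 → 3/2, ΔJ = -1 — satisfied.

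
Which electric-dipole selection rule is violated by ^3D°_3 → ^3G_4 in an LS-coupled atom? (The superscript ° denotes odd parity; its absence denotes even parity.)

Parity must change: odd → even — satisfied.
ΔS = 0: S: 1 → 1 — satisfied.
ΔL = 0, ±1 (not L=0↔0): L: 2 → 4, ΔL = +2 — violated.
ΔJ = 0, ±1 (not J=0↔0): J: 3 → 4, ΔJ = +1 — satisfied.

the ΔL = 0, ±1 rule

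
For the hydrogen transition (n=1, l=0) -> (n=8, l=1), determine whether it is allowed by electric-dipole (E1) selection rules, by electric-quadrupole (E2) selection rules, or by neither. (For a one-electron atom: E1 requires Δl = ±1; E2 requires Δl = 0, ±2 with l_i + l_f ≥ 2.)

E1

Δl = 1 − 0 = +1; l_i + l_f = 1.
E1 (Δl = ±1): satisfied.
E2 (Δl = 0,±2, l_i+l_f ≥ 2): not satisfied.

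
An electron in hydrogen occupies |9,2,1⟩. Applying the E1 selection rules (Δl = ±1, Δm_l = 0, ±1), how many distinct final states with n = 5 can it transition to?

5

E1 requires Δl = ±1, so l_f ∈ {1, 3}; with 0 ≤ l_f ≤ n_f−1 = 4, the allowed l_f values are {1, 3}.
For l_f = 1: m_f ∈ {m_i−1, m_i, m_i+1} ∩ [−1, 1] = {0, 1} → 2 states.
For l_f = 3: m_f ∈ {m_i−1, m_i, m_i+1} ∩ [−3, 3] = {0, 1, 2} → 3 states.
Total: 5.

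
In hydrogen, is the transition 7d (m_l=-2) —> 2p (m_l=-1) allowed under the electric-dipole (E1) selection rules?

Δl = 1 − 2 = -1; the E1 rule Δl = ±1 is ok.
m_l: -2 → -1 (Δm_l = +1). |Δm_l| ≤ 1 ok.
All E1 selection rules are satisfied.

allowed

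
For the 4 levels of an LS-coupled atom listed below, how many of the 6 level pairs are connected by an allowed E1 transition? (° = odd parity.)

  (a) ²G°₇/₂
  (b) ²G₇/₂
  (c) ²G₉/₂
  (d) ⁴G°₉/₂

(a)–(b): allowed.
(a)–(c): allowed.
(a)–(d): forbidden (parity, ΔS).
(b)–(c): forbidden (parity).
(b)–(d): forbidden (ΔS).
(c)–(d): forbidden (ΔS).
Allowed pairs: 2 of 6.

2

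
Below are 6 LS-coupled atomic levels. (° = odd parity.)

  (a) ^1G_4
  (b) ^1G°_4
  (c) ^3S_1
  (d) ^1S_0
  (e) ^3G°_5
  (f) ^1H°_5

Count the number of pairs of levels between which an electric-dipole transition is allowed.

(a)–(b): allowed.
(a)–(c): forbidden (parity, ΔS, ΔL, ΔJ).
(a)–(d): forbidden (parity, ΔL, ΔJ).
(a)–(e): forbidden (ΔS).
(a)–(f): allowed.
(b)–(c): forbidden (ΔS, ΔL, ΔJ).
(b)–(d): forbidden (ΔL, ΔJ).
(b)–(e): forbidden (parity, ΔS).
(b)–(f): forbidden (parity).
(c)–(d): forbidden (parity, ΔS, ΔL).
(c)–(e): forbidden (ΔL, ΔJ).
(c)–(f): forbidden (ΔS, ΔL, ΔJ).
(d)–(e): forbidden (ΔS, ΔL, ΔJ).
(d)–(f): forbidden (ΔL, ΔJ).
(e)–(f): forbidden (parity, ΔS).
Allowed pairs: 2 of 15.

2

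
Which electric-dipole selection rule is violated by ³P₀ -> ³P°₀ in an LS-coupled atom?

the J=0 ↔ J=0 exclusion

ΔL = 0, ±1 (not L=0↔0): L: 1 → 1, ΔL = +0 — satisfied.
Parity must change: even → odd — satisfied.
ΔS = 0: S: 1 → 1 — satisfied.
ΔJ = 0, ±1 (not J=0↔0): J: 0 → 0, ΔJ = +0 — violated.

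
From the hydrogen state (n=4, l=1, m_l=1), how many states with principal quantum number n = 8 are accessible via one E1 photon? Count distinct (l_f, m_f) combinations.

4

E1 requires Δl = ±1, so l_f ∈ {0, 2}; with 0 ≤ l_f ≤ n_f−1 = 7, the allowed l_f values are {0, 2}.
For l_f = 0: m_f ∈ {m_i−1, m_i, m_i+1} ∩ [−0, 0] = {0} → 1 state.
For l_f = 2: m_f ∈ {m_i−1, m_i, m_i+1} ∩ [−2, 2] = {0, 1, 2} → 3 states.
Total: 4.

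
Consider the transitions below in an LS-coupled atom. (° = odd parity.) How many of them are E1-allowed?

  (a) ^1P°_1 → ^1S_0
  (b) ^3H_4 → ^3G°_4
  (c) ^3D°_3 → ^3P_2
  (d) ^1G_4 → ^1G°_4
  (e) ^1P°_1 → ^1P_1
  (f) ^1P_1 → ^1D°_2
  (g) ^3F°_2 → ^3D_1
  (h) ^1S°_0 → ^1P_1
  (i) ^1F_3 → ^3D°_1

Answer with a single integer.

(a) allowed
(b) allowed
(c) allowed
(d) allowed
(e) allowed
(f) allowed
(g) allowed
(h) allowed
(i) forbidden (ΔS, ΔJ fail)
Total allowed: 8 of 9.

8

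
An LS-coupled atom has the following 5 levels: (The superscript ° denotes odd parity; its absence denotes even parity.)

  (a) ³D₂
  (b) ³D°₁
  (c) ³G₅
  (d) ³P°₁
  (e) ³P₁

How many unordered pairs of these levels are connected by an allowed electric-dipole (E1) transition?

(a)–(b): allowed.
(a)–(c): forbidden (parity, ΔL, ΔJ).
(a)–(d): allowed.
(a)–(e): forbidden (parity).
(b)–(c): forbidden (ΔL, ΔJ).
(b)–(d): forbidden (parity).
(b)–(e): allowed.
(c)–(d): forbidden (ΔL, ΔJ).
(c)–(e): forbidden (parity, ΔL, ΔJ).
(d)–(e): allowed.
Allowed pairs: 4 of 10.

4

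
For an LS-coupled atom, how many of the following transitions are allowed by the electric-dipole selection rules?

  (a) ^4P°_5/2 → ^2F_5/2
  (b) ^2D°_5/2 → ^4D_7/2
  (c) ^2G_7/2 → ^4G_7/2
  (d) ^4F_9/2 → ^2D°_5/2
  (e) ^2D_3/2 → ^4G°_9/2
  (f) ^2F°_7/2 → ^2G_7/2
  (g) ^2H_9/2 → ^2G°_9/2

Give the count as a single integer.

(a) forbidden (ΔS, ΔL fail)
(b) forbidden (ΔS fails)
(c) forbidden (parity, ΔS fail)
(d) forbidden (ΔS, ΔJ fail)
(e) forbidden (ΔS, ΔL, ΔJ fail)
(f) allowed
(g) allowed
Total allowed: 2 of 7.

2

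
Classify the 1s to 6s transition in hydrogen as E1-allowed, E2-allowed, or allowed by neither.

neither

Δl = 0 − 0 = +0; l_i + l_f = 0.
E1 (Δl = ±1): not satisfied.
E2 (Δl = 0,±2, l_i+l_f ≥ 2): not satisfied.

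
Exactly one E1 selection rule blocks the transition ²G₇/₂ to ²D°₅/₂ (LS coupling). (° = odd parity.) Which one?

the ΔL = 0, ±1 rule

Reading off the term symbols: S 1/2→1/2, L 4→2, J 7/2→5/2, parity even→odd.
Parity must change: even → odd — satisfied.
ΔS = 0: S: 1/2 → 1/2 — satisfied.
ΔL = 0, ±1 (not L=0↔0): L: 4 → 2, ΔL = -2 — violated.
ΔJ = 0, ±1 (not J=0↔0): J: 7/2 → 5/2, ΔJ = -1 — satisfied.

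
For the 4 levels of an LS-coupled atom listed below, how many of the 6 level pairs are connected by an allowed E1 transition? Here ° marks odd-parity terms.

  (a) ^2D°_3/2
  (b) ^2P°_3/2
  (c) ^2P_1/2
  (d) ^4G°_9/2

(a)–(b): forbidden (parity).
(a)–(c): allowed.
(a)–(d): forbidden (parity, ΔS, ΔL, ΔJ).
(b)–(c): allowed.
(b)–(d): forbidden (parity, ΔS, ΔL, ΔJ).
(c)–(d): forbidden (ΔS, ΔL, ΔJ).
Allowed pairs: 2 of 6.

2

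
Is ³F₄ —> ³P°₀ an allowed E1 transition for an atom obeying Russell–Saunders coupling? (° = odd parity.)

forbidden

Reading off the term symbols: S 1→1, L 3→1, J 4→0, parity even→odd.
Parity must change: even → odd — passes.
ΔS = 0: S: 1 → 1 — passes.
ΔL = 0, ±1 (not L=0↔0): L: 3 → 1, ΔL = -2 — fails.
ΔJ = 0, ±1 (not J=0↔0): J: 4 → 0, ΔJ = -4 — fails.
Rule(s) violated: ΔL, ΔJ.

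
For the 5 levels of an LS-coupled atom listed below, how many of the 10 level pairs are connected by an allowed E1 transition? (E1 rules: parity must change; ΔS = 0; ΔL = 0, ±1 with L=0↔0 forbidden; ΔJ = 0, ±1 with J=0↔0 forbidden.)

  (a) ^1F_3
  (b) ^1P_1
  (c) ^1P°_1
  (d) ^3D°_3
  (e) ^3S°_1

1

(a)–(b): forbidden (parity, ΔL, ΔJ).
(a)–(c): forbidden (ΔL, ΔJ).
(a)–(d): forbidden (ΔS).
(a)–(e): forbidden (ΔS, ΔL, ΔJ).
(b)–(c): allowed.
(b)–(d): forbidden (ΔS, ΔJ).
(b)–(e): forbidden (ΔS).
(c)–(d): forbidden (parity, ΔS, ΔJ).
(c)–(e): forbidden (parity, ΔS).
(d)–(e): forbidden (parity, ΔL, ΔJ).
Allowed pairs: 1 of 10.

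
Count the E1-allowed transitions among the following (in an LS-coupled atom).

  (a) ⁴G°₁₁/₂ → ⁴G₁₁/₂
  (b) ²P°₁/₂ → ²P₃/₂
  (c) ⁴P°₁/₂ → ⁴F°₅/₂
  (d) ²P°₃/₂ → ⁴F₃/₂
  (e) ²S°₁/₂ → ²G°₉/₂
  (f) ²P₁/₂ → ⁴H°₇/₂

2

(a) allowed
(b) allowed
(c) forbidden (parity, ΔL, ΔJ fail)
(d) forbidden (ΔS, ΔL fail)
(e) forbidden (parity, ΔL, ΔJ fail)
(f) forbidden (ΔS, ΔL, ΔJ fail)
Total allowed: 2 of 6.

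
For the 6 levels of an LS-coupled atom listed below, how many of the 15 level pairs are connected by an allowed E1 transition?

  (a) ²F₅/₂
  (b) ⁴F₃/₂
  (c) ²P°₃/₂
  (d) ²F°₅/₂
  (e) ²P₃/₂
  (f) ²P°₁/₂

(a)–(b): forbidden (parity, ΔS).
(a)–(c): forbidden (ΔL).
(a)–(d): allowed.
(a)–(e): forbidden (parity, ΔL).
(a)–(f): forbidden (ΔL, ΔJ).
(b)–(c): forbidden (ΔS, ΔL).
(b)–(d): forbidden (ΔS).
(b)–(e): forbidden (parity, ΔS, ΔL).
(b)–(f): forbidden (ΔS, ΔL).
(c)–(d): forbidden (parity, ΔL).
(c)–(e): allowed.
(c)–(f): forbidden (parity).
(d)–(e): forbidden (ΔL).
(d)–(f): forbidden (parity, ΔL, ΔJ).
(e)–(f): allowed.
Allowed pairs: 3 of 15.

3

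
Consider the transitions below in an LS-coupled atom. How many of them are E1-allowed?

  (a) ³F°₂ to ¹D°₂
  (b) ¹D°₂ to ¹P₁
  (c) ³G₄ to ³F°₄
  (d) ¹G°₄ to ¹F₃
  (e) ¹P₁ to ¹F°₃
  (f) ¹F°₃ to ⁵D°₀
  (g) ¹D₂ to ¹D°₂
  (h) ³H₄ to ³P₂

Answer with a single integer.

4

(a) forbidden (parity, ΔS fail)
(b) allowed
(c) allowed
(d) allowed
(e) forbidden (ΔL, ΔJ fail)
(f) forbidden (parity, ΔS, ΔJ fail)
(g) allowed
(h) forbidden (parity, ΔL, ΔJ fail)
Total allowed: 4 of 8.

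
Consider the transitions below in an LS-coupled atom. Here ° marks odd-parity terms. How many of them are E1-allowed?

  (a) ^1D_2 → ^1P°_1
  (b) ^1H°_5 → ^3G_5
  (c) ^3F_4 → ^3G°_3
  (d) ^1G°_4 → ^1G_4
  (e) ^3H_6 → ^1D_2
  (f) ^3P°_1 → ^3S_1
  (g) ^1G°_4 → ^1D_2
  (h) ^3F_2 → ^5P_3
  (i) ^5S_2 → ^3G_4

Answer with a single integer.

(a) allowed
(b) forbidden (ΔS fails)
(c) allowed
(d) allowed
(e) forbidden (parity, ΔS, ΔL, ΔJ fail)
(f) allowed
(g) forbidden (ΔL, ΔJ fail)
(h) forbidden (parity, ΔS, ΔL fail)
(i) forbidden (parity, ΔS, ΔL, ΔJ fail)
Total allowed: 4 of 9.

4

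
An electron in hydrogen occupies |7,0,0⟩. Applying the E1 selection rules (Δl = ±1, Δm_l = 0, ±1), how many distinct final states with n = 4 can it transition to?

E1 requires Δl = ±1, so l_f ∈ {-1, 1}; with 0 ≤ l_f ≤ n_f−1 = 3, the allowed l_f values are {1}.
For l_f = 1: m_f ∈ {m_i−1, m_i, m_i+1} ∩ [−1, 1] = {-1, 0, 1} → 3 states.
Total: 3.

3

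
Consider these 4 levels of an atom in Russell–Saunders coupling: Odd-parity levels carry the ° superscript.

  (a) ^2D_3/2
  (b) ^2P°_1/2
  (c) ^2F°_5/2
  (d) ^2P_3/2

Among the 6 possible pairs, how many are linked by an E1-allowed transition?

(a)–(b): allowed.
(a)–(c): allowed.
(a)–(d): forbidden (parity).
(b)–(c): forbidden (parity, ΔL, ΔJ).
(b)–(d): allowed.
(c)–(d): forbidden (ΔL).
Allowed pairs: 3 of 6.

3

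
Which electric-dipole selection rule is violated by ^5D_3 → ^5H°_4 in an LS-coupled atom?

the ΔL = 0, ±1 rule

Initial level: S=2, L=2, J=3, parity even. Final level: S=2, L=5, J=4, parity odd.
ΔL = 0, ±1 (not L=0↔0): L: 2 → 5, ΔL = +3 — fails.
ΔS = 0: S: 2 → 2 — passes.
ΔJ = 0, ±1 (not J=0↔0): J: 3 → 4, ΔJ = +1 — passes.
Parity must change: even → odd — passes.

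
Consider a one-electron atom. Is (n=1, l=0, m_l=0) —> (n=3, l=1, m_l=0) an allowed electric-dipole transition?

l: 0 → 1 (Δl = +1). Δl = ±1 passes.
Δm_l = 0 − (0) = +0. E1 requires Δm_l = 0, ±1: passes.
All E1 selection rules are satisfied.

allowed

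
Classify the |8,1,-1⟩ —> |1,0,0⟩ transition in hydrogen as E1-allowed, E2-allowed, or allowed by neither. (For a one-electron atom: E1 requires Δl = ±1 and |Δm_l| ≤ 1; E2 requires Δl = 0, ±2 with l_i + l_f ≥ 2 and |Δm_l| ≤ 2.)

E1

Δl = 0 − 1 = -1; l_i + l_f = 1.
Δm_l = +1.
E1 (Δl = ±1, |Δm_l| ≤ 1): satisfied.
E2 (Δl = 0,±2, l_i+l_f ≥ 2, |Δm_l| ≤ 2): not satisfied.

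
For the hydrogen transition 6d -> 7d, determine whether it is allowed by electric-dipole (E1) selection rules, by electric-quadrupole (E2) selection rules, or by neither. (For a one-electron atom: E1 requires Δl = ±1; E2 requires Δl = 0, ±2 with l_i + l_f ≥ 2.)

E2

Δl = 2 − 2 = +0; l_i + l_f = 4.
E1 (Δl = ±1): not satisfied.
E2 (Δl = 0,±2, l_i+l_f ≥ 2): satisfied.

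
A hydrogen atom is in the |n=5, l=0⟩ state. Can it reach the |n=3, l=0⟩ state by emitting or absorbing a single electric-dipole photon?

Δl = 0 − 0 = +0; the E1 rule Δl = ±1 is fails.
The transition is electric-dipole forbidden.

forbidden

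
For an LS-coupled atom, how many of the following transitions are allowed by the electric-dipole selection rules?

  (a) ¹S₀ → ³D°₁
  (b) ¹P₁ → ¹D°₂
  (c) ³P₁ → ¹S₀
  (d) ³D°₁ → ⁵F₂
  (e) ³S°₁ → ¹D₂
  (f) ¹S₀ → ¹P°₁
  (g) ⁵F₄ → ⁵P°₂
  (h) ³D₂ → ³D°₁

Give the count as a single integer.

3

(a) forbidden (ΔS, ΔL fail)
(b) allowed
(c) forbidden (parity, ΔS fail)
(d) forbidden (ΔS fails)
(e) forbidden (ΔS, ΔL fail)
(f) allowed
(g) forbidden (ΔL, ΔJ fail)
(h) allowed
Total allowed: 3 of 8.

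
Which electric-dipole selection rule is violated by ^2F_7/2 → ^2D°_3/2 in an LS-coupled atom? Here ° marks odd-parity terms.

Parity must change: even → odd — satisfied.
ΔS = 0: S: 1/2 → 1/2 — satisfied.
ΔL = 0, ±1 (not L=0↔0): L: 3 → 2, ΔL = -1 — satisfied.
ΔJ = 0, ±1 (not J=0↔0): J: 7/2 → 3/2, ΔJ = -2 — violated.

the ΔJ = 0, ±1 rule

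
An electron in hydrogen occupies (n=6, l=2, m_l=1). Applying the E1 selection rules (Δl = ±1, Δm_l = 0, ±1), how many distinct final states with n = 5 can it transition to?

5

E1 requires Δl = ±1, so l_f ∈ {1, 3}; with 0 ≤ l_f ≤ n_f−1 = 4, the allowed l_f values are {1, 3}.
For l_f = 1: m_f ∈ {m_i−1, m_i, m_i+1} ∩ [−1, 1] = {0, 1} → 2 states.
For l_f = 3: m_f ∈ {m_i−1, m_i, m_i+1} ∩ [−3, 3] = {0, 1, 2} → 3 states.
Total: 5.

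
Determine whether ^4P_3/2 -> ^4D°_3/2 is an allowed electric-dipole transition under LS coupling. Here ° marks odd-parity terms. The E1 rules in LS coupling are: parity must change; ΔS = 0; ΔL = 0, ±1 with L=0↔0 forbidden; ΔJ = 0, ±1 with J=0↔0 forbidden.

Initial level: S=3/2, L=1, J=3/2, parity even. Final level: S=3/2, L=2, J=3/2, parity odd.
Parity must change: even → odd — ✓.
ΔS = 0: S: 3/2 → 3/2 — ✓.
ΔL = 0, ±1 (not L=0↔0): L: 1 → 2, ΔL = +1 — ✓.
ΔJ = 0, ±1 (not J=0↔0): J: 3/2 → 3/2, ΔJ = +0 — ✓.
All four E1 rules are satisfied.

allowed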